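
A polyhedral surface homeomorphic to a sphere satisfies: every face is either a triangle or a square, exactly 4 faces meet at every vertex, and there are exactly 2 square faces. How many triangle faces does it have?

8

Let x be the number of triangles; then F = 2 + x.
Edge–face incidences: 2E = 4·2 + 3·x = 8 + 3x.
Every vertex has degree 4, so 4V = 2E.
Euler: V − E + F = 2 ⇒ (2E)/4 − E + (2 + x) = 2.
Multiply by 8: 2·(2E) − 4·(2E) + 8·(2 + x) = 16, i.e. 16 + 8x − 2·(8 + 3x) = 16.
Collecting terms: 2x = 16, so x = 8.
Then 2E = 8 + 3·8 = 32, so E = 16, V = 2E/4 = 8, F = 2 + 8 = 10.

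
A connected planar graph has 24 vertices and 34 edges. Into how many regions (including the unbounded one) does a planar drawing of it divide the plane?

Euler's formula for a connected plane graph: V − E + F = 2, so F = 2 − 24 + 34 = 12.

12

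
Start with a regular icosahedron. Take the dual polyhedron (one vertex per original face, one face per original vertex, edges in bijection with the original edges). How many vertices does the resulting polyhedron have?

20

The base solid has V = 12, E = 30, F = 20.
The dual swaps V and F and preserves E: V′ = F = 20, E′ = E = 30, F′ = V = 12.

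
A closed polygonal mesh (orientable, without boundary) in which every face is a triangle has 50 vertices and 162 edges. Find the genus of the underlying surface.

Every face is a triangle and each edge borders two faces, so 3F = 2·162, giving F = 108.
χ = V − E + F = 50 − 162 + 108 = -4.
For a closed orientable surface χ = 2 − 2g, so g = (2 − (-4))/2 = 3.

3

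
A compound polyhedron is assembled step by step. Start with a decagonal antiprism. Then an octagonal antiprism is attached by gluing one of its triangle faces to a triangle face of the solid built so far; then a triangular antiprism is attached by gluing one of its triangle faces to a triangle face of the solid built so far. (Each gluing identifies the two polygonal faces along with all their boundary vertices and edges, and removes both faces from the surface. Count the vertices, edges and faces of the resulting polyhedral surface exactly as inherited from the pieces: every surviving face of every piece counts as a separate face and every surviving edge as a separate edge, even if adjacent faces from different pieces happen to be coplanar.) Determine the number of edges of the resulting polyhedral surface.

78

A decagonal antiprism: V=20, E=40, F=22.
Attach an octagonal antiprism (V=16, E=32, F=18) along a 3-gon: merge 3 vertices and 3 edges, delete both glued faces → V=33, E=69, F=38.
Attach a triangular antiprism (V=6, E=12, F=8) along a 3-gon: merge 3 vertices and 3 edges, delete both glued faces → V=36, E=78, F=44.
Check: V − E + F = 36 − 78 + 44 = 2.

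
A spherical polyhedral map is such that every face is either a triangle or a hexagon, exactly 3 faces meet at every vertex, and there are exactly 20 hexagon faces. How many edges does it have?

Let x be the number of triangles; then F = 20 + x.
Edge–face incidences: 2E = 6·20 + 3·x = 120 + 3x.
Every vertex has degree 3, so 3V = 2E.
Euler: V − E + F = 2 ⇒ (2E)/3 − E + (20 + x) = 2.
Multiply by 6: 2·(2E) − 3·(2E) + 6·(20 + x) = 12, i.e. 120 + 6x − (120 + 3x) = 12.
Collecting terms: 3x = 12, so x = 4.
Then 2E = 120 + 3·4 = 132, so E = 66, V = 2E/3 = 44, F = 20 + 4 = 24.

66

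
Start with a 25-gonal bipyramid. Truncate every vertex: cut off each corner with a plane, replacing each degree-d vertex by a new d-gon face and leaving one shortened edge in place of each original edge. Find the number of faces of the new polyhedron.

The base solid has V = 27, E = 75, F = 50.
Truncation replaces each original edge-end by a new vertex, so V′ = 2E = 150.
Each original edge survives, and each old vertex of degree d contributes d new edges; summing degrees gives Σd = 2E, so E′ = E + 2E = 3E = 225.
Each original face survives and each original vertex becomes one new face: F′ = F + V = 77.

77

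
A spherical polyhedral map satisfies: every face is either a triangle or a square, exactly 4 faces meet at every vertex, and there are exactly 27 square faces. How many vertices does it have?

33

Let x be the number of triangles; then F = 27 + x.
Edge–face incidences: 2E = 4·27 + 3·x = 108 + 3x.
Every vertex has degree 4, so 4V = 2E.
Euler: V − E + F = 2 ⇒ (2E)/4 − E + (27 + x) = 2.
Multiply by 8: 2·(2E) − 4·(2E) + 8·(27 + x) = 16, i.e. 216 + 8x − 2·(108 + 3x) = 16.
Collecting terms: 2x = 16, so x = 8.
Then 2E = 108 + 3·8 = 132, so E = 66, V = 2E/4 = 33, F = 27 + 8 = 35.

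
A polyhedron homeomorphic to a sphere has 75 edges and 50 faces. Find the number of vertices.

27

Here V − E + F = 2.
V = 2 + E − F = 2 + 75 − 50 = 27.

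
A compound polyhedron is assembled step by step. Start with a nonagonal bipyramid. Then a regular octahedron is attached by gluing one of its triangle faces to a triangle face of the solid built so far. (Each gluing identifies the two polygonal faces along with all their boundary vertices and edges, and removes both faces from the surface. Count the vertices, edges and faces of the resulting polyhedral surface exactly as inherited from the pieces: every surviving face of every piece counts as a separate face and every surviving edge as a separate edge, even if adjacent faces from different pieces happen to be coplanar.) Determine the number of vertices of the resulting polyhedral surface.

A nonagonal bipyramid: V=11, E=27, F=18.
Attach a regular octahedron (V=6, E=12, F=8) along a 3-gon: merge 3 vertices and 3 edges, delete both glued faces → V=14, E=36, F=24.
Check: V − E + F = 14 − 36 + 24 = 2.

14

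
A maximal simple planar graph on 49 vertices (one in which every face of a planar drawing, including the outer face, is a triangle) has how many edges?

141

In a plane triangulation 3F = 2E and V − E + F = 2, so E = 3V − 6 = 3·49 − 6 = 141.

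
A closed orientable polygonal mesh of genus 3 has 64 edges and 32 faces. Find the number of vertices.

For a closed orientable surface of genus 3, χ = 2 − 2·3 = -4.
V = -4 + E − F = -4 + 64 − 32 = 28.

28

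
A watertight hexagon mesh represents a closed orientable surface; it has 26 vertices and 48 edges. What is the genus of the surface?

4

Every face is a hexagon and each edge borders two faces, so 6F = 2·48, giving F = 16.
χ = V − E + F = 26 − 48 + 16 = -6.
For a closed orientable surface χ = 2 − 2g, so g = (2 − (-6))/2 = 4.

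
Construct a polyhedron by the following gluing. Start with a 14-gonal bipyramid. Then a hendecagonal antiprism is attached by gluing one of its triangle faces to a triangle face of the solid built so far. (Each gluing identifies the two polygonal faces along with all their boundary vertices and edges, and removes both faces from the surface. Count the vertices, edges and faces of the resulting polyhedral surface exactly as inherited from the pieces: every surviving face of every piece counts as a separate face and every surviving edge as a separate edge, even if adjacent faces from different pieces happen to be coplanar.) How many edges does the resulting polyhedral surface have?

A 14-gonal bipyramid: V=16, E=42, F=28.
Attach a hendecagonal antiprism (V=22, E=44, F=24) along a 3-gon: merge 3 vertices and 3 edges, delete both glued faces → V=35, E=83, F=50.
Check: V − E + F = 35 − 83 + 50 = 2.

83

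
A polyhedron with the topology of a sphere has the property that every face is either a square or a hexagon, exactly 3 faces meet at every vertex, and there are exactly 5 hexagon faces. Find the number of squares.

6

Let x be the number of squares; then F = 5 + x.
Edge–face incidences: 2E = 6·5 + 4·x = 30 + 4x.
Every vertex has degree 3, so 3V = 2E.
Euler: V − E + F = 2 ⇒ (2E)/3 − E + (5 + x) = 2.
Multiply by 6: 2·(2E) − 3·(2E) + 6·(5 + x) = 12, i.e. 30 + 6x − (30 + 4x) = 12.
Collecting terms: 2x = 12, so x = 6.
Then 2E = 30 + 4·6 = 54, so E = 27, V = 2E/3 = 18, F = 5 + 6 = 11.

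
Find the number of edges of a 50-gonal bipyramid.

150

A bipyramid over an n-gon has 2n triangular faces and n + 2 vertices: V = 50 + 2 = 52, E = 3·50 = 150, F = 2·50 = 100.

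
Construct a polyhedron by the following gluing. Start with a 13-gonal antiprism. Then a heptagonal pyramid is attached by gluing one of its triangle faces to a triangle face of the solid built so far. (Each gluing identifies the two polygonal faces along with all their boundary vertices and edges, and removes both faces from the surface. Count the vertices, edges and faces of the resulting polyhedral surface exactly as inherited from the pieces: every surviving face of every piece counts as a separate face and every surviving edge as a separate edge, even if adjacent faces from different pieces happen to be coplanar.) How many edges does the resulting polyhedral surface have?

63

A 13-gonal antiprism: V=26, E=52, F=28.
Attach a heptagonal pyramid (V=8, E=14, F=8) along a 3-gon: merge 3 vertices and 3 edges, delete both glued faces → V=31, E=63, F=34.
Check: V − E + F = 31 − 63 + 34 = 2.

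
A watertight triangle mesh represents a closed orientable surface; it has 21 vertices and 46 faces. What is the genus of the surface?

Every face is a triangle, so 2E = 3·46 = 138, giving E = 69.
χ = V − E + F = 21 − 69 + 46 = -2.
For a closed orientable surface χ = 2 − 2g, so g = (2 − (-2))/2 = 2.

2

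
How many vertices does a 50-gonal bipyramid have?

52

A bipyramid over an n-gon has 2n triangular faces and n + 2 vertices: V = 50 + 2 = 52, E = 3·50 = 150, F = 2·50 = 100.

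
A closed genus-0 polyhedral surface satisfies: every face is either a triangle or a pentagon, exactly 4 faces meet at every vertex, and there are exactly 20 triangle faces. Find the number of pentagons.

12

Let x be the number of pentagons; then F = 20 + x.
Edge–face incidences: 2E = 3·20 + 5·x = 60 + 5x.
Every vertex has degree 4, so 4V = 2E.
Euler: V − E + F = 2 ⇒ (2E)/4 − E + (20 + x) = 2.
Multiply by 8: 2·(2E) − 4·(2E) + 8·(20 + x) = 16, i.e. 160 + 8x − 2·(60 + 5x) = 16.
Collecting terms: −2x + 40 = 16, so −2x = −24, so x = 12.
Then 2E = 60 + 5·12 = 120, so E = 60, V = 2E/4 = 30, F = 20 + 12 = 32.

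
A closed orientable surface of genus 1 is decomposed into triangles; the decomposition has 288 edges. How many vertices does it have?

96

χ = 2 − 2·1 = 0, and every face is a triangle so 3F = 2E.
F = 2E/3 = 192. Then V = 0 + E − F = 0 + 288 − 192 = 96.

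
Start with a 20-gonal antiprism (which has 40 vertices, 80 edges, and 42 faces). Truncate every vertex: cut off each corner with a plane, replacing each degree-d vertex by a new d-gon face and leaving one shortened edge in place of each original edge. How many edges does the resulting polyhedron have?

Truncation replaces each original edge-end by a new vertex, so V′ = 2E = 160.
Each original edge survives, and each old vertex of degree d contributes d new edges; summing degrees gives Σd = 2E, so E′ = E + 2E = 3E = 240.
Each original face survives and each original vertex becomes one new face: F′ = F + V = 82.

240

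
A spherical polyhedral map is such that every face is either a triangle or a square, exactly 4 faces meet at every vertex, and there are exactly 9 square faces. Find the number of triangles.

8

Let x be the number of triangles; then F = 9 + x.
Edge–face incidences: 2E = 4·9 + 3·x = 36 + 3x.
Every vertex has degree 4, so 4V = 2E.
Euler: V − E + F = 2 ⇒ (2E)/4 − E + (9 + x) = 2.
Multiply by 8: 2·(2E) − 4·(2E) + 8·(9 + x) = 16, i.e. 72 + 8x − 2·(36 + 3x) = 16.
Collecting terms: 2x = 16, so x = 8.
Then 2E = 36 + 3·8 = 60, so E = 30, V = 2E/4 = 15, F = 9 + 8 = 17.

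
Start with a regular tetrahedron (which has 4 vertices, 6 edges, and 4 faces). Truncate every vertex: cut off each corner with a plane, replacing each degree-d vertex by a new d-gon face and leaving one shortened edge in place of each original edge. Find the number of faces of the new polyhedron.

8

Truncation replaces each original edge-end by a new vertex, so V′ = 2E = 12.
Each original edge survives, and each old vertex of degree d contributes d new edges; summing degrees gives Σd = 2E, so E′ = E + 2E = 3E = 18.
Each original face survives and each original vertex becomes one new face: F′ = F + V = 8.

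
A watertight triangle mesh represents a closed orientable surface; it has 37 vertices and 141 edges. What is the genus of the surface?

6

Every face is a triangle and each edge borders two faces, so 3F = 2·141, giving F = 94.
χ = V − E + F = 37 − 141 + 94 = -10.
For a closed orientable surface χ = 2 − 2g, so g = (2 − (-10))/2 = 6.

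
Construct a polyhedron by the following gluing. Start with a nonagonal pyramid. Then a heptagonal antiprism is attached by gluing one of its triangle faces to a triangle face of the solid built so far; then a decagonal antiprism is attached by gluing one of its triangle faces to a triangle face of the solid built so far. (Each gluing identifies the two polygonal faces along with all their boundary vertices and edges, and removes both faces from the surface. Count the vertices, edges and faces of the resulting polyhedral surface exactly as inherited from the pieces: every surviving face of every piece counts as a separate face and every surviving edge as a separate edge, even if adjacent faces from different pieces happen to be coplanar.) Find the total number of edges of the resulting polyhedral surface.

A nonagonal pyramid: V=10, E=18, F=10.
Attach a heptagonal antiprism (V=14, E=28, F=16) along a 3-gon: merge 3 vertices and 3 edges, delete both glued faces → V=21, E=43, F=24.
Attach a decagonal antiprism (V=20, E=40, F=22) along a 3-gon: merge 3 vertices and 3 edges, delete both glued faces → V=38, E=80, F=44.
Check: V − E + F = 38 − 80 + 44 = 2.

80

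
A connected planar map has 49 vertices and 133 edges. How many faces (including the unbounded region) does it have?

Euler's formula for a connected plane graph: V − E + F = 2, so F = 2 − 49 + 133 = 86.

86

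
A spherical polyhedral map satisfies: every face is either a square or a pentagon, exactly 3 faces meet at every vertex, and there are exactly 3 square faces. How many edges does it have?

21

Let x be the number of pentagons; then F = 3 + x.
Edge–face incidences: 2E = 4·3 + 5·x = 12 + 5x.
Every vertex has degree 3, so 3V = 2E.
Euler: V − E + F = 2 ⇒ (2E)/3 − E + (3 + x) = 2.
Multiply by 6: 2·(2E) − 3·(2E) + 6·(3 + x) = 12, i.e. 18 + 6x − (12 + 5x) = 12.
Collecting terms: x + 6 = 12, so x = 6.
Then 2E = 12 + 5·6 = 42, so E = 21, V = 2E/3 = 14, F = 3 + 6 = 9.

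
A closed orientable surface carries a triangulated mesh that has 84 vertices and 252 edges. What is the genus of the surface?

1

Every face is a triangle and each edge borders two faces, so 3F = 2·252, giving F = 168.
χ = V − E + F = 84 − 252 + 168 = 0.
For a closed orientable surface χ = 2 − 2g, so g = (2 − (0))/2 = 1.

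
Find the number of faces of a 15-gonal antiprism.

32

An antiprism on an n-gon has two n-gon caps and 2n triangles: V = 2·15 = 30, E = 4·15 = 60, F = 2·15 + 2 = 32.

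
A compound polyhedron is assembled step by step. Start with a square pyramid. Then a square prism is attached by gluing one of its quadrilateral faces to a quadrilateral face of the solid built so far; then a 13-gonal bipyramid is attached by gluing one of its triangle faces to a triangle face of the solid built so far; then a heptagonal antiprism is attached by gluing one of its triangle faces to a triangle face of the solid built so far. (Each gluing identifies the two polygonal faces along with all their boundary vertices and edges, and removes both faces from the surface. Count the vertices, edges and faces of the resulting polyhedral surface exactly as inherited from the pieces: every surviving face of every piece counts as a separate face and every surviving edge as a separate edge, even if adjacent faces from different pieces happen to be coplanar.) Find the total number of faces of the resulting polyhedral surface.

A square pyramid: V=5, E=8, F=5.
Attach a square prism (V=8, E=12, F=6) along a 4-gon: merge 4 vertices and 4 edges, delete both glued faces → V=9, E=16, F=9.
Attach a 13-gonal bipyramid (V=15, E=39, F=26) along a 3-gon: merge 3 vertices and 3 edges, delete both glued faces → V=21, E=52, F=33.
Attach a heptagonal antiprism (V=14, E=28, F=16) along a 3-gon: merge 3 vertices and 3 edges, delete both glued faces → V=32, E=77, F=47.
Check: V − E + F = 32 − 77 + 47 = 2.

47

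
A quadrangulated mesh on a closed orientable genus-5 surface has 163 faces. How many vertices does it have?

155

χ = 2 − 2·5 = -8, and every face is a square so 4F = 2E.
E = 4·163/2 = 326. Then V = -8 + E − F = -8 + 326 − 163 = 155.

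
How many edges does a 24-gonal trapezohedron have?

96

The n-trapezohedron (dual of the n-antiprism) has V = 2·24 + 2 = 50, E = 4·24 = 96, F = 2·24 = 48.
Check: V − E + F = 50 − 96 + 48 = 2.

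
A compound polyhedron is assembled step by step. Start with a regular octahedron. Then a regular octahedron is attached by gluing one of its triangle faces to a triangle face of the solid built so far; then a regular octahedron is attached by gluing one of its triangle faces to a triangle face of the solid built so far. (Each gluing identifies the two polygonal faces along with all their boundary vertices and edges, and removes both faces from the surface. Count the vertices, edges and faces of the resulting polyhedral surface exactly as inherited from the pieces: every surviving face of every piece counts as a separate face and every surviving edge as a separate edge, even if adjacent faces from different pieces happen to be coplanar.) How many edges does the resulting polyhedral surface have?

30

A regular octahedron: V=6, E=12, F=8.
Attach a regular octahedron (V=6, E=12, F=8) along a 3-gon: merge 3 vertices and 3 edges, delete both glued faces → V=9, E=21, F=14.
Attach a regular octahedron (V=6, E=12, F=8) along a 3-gon: merge 3 vertices and 3 edges, delete both glued faces → V=12, E=30, F=20.
Check: V − E + F = 12 − 30 + 20 = 2.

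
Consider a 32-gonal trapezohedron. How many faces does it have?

64

The n-trapezohedron (dual of the n-antiprism) has V = 2·32 + 2 = 66, E = 4·32 = 128, F = 2·32 = 64.
Check: V − E + F = 66 − 128 + 64 = 2.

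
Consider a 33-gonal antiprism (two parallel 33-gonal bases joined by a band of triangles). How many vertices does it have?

66

An antiprism on an n-gon has two n-gon caps and 2n triangles: V = 2·33 = 66, E = 4·33 = 132, F = 2·33 + 2 = 68.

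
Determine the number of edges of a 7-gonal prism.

A prism on an n-gon has two n-gon bases and n rectangular sides: V = 2·7 = 14, E = 3·7 = 21, F = 7 + 2 = 9.

21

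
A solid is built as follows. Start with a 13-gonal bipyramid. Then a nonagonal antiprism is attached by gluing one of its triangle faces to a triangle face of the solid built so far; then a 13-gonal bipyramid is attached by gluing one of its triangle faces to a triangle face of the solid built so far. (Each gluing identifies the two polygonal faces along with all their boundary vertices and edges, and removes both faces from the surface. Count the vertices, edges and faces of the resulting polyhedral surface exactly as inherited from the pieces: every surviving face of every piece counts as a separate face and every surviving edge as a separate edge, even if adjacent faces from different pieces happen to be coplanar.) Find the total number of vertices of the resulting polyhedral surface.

A 13-gonal bipyramid: V=15, E=39, F=26.
Attach a nonagonal antiprism (V=18, E=36, F=20) along a 3-gon: merge 3 vertices and 3 edges, delete both glued faces → V=30, E=72, F=44.
Attach a 13-gonal bipyramid (V=15, E=39, F=26) along a 3-gon: merge 3 vertices and 3 edges, delete both glued faces → V=42, E=108, F=68.
Check: V − E + F = 42 − 108 + 68 = 2.

42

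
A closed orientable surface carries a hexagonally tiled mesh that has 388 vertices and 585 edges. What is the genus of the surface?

Every face is a hexagon and each edge borders two faces, so 6F = 2·585, giving F = 195.
χ = V − E + F = 388 − 585 + 195 = -2.
For a closed orientable surface χ = 2 − 2g, so g = (2 − (-2))/2 = 2.

2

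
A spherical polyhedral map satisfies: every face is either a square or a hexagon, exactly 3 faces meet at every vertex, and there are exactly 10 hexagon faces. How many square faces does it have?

Let x be the number of squares; then F = 10 + x.
Edge–face incidences: 2E = 6·10 + 4·x = 60 + 4x.
Every vertex has degree 3, so 3V = 2E.
Euler: V − E + F = 2 ⇒ (2E)/3 − E + (10 + x) = 2.
Multiply by 6: 2·(2E) − 3·(2E) + 6·(10 + x) = 12, i.e. 60 + 6x − (60 + 4x) = 12.
Collecting terms: 2x = 12, so x = 6.
Then 2E = 60 + 4·6 = 84, so E = 42, V = 2E/3 = 28, F = 10 + 6 = 16.

6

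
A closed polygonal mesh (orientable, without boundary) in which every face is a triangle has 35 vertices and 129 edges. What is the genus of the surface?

5

Every face is a triangle and each edge borders two faces, so 3F = 2·129, giving F = 86.
χ = V − E + F = 35 − 129 + 86 = -8.
For a closed orientable surface χ = 2 − 2g, so g = (2 − (-8))/2 = 5.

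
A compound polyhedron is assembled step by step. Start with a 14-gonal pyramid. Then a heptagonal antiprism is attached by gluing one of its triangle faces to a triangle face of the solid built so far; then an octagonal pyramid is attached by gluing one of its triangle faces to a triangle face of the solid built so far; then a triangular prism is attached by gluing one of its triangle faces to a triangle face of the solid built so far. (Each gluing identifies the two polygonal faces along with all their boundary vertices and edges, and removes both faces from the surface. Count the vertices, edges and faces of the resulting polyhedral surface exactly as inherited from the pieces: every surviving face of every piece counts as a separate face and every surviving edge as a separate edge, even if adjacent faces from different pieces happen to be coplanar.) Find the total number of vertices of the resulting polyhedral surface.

A 14-gonal pyramid: V=15, E=28, F=15.
Attach a heptagonal antiprism (V=14, E=28, F=16) along a 3-gon: merge 3 vertices and 3 edges, delete both glued faces → V=26, E=53, F=29.
Attach an octagonal pyramid (V=9, E=16, F=9) along a 3-gon: merge 3 vertices and 3 edges, delete both glued faces → V=32, E=66, F=36.
Attach a triangular prism (V=6, E=9, F=5) along a 3-gon: merge 3 vertices and 3 edges, delete both glued faces → V=35, E=72, F=39.
Check: V − E + F = 35 − 72 + 39 = 2.

35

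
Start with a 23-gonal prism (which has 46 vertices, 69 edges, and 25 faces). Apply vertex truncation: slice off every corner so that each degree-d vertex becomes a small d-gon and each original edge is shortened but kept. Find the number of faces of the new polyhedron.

Truncation replaces each original edge-end by a new vertex, so V′ = 2E = 138.
Each original edge survives, and each old vertex of degree d contributes d new edges; summing degrees gives Σd = 2E, so E′ = E + 2E = 3E = 207.
Each original face survives and each original vertex becomes one new face: F′ = F + V = 71.

71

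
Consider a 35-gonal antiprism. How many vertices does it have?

An antiprism on an n-gon has two n-gon caps and 2n triangles: V = 2·35 = 70, E = 4·35 = 140, F = 2·35 + 2 = 72.

70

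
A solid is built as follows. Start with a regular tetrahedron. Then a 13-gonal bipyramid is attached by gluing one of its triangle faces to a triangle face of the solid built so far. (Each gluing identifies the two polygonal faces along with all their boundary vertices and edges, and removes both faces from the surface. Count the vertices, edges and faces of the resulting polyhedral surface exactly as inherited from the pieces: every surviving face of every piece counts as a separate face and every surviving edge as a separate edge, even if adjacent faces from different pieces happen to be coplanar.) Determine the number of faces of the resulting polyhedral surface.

28

A regular tetrahedron: V=4, E=6, F=4.
Attach a 13-gonal bipyramid (V=15, E=39, F=26) along a 3-gon: merge 3 vertices and 3 edges, delete both glued faces → V=16, E=42, F=28.
Check: V − E + F = 16 − 42 + 28 = 2.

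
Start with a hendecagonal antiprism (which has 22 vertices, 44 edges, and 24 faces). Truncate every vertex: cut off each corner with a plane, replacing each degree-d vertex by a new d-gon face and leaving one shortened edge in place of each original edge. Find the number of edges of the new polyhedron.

132

Truncation replaces each original edge-end by a new vertex, so V′ = 2E = 88.
Each original edge survives, and each old vertex of degree d contributes d new edges; summing degrees gives Σd = 2E, so E′ = E + 2E = 3E = 132.
Each original face survives and each original vertex becomes one new face: F′ = F + V = 46.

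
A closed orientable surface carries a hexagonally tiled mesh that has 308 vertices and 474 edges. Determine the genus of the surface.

5

Every face is a hexagon and each edge borders two faces, so 6F = 2·474, giving F = 158.
χ = V − E + F = 308 − 474 + 158 = -8.
For a closed orientable surface χ = 2 − 2g, so g = (2 − (-8))/2 = 5.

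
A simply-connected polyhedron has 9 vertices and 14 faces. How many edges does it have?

21

Here V − E + F = 2.
E = V + F − (2) = 9 + 14 − (2) = 21.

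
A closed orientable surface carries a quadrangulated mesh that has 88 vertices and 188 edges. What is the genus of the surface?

Every face is a square and each edge borders two faces, so 4F = 2·188, giving F = 94.
χ = V − E + F = 88 − 188 + 94 = -6.
For a closed orientable surface χ = 2 − 2g, so g = (2 − (-6))/2 = 4.

4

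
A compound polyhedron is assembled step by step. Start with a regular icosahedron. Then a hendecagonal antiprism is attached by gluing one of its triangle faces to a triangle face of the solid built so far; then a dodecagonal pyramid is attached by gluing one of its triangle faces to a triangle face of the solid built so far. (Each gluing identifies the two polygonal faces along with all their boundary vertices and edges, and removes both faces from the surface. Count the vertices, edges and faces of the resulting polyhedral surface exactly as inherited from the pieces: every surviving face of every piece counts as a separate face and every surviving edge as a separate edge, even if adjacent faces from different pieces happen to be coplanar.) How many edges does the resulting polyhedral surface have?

92

A regular icosahedron: V=12, E=30, F=20.
Attach a hendecagonal antiprism (V=22, E=44, F=24) along a 3-gon: merge 3 vertices and 3 edges, delete both glued faces → V=31, E=71, F=42.
Attach a dodecagonal pyramid (V=13, E=24, F=13) along a 3-gon: merge 3 vertices and 3 edges, delete both glued faces → V=41, E=92, F=53.
Check: V − E + F = 41 − 92 + 53 = 2.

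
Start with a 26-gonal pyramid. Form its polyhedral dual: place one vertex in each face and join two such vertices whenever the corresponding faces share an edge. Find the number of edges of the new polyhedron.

The base solid has V = 27, E = 52, F = 27.
The dual swaps V and F and preserves E: V′ = F = 27, E′ = E = 52, F′ = V = 27.

52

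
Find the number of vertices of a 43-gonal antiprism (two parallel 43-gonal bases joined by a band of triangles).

86

An antiprism on an n-gon has two n-gon caps and 2n triangles: V = 2·43 = 86, E = 4·43 = 172, F = 2·43 + 2 = 88.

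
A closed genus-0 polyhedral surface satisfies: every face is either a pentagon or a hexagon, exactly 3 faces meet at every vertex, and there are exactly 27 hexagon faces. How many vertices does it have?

74

Let x be the number of pentagons; then F = 27 + x.
Edge–face incidences: 2E = 6·27 + 5·x = 162 + 5x.
Every vertex has degree 3, so 3V = 2E.
Euler: V − E + F = 2 ⇒ (2E)/3 − E + (27 + x) = 2.
Multiply by 6: 2·(2E) − 3·(2E) + 6·(27 + x) = 12, i.e. 162 + 6x − (162 + 5x) = 12.
Collecting terms: x = 12.
Then 2E = 162 + 5·12 = 222, so E = 111, V = 2E/3 = 74, F = 27 + 12 = 39.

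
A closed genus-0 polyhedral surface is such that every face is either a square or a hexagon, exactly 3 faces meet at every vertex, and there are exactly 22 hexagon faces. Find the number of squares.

6

Let x be the number of squares; then F = 22 + x.
Edge–face incidences: 2E = 6·22 + 4·x = 132 + 4x.
Every vertex has degree 3, so 3V = 2E.
Euler: V − E + F = 2 ⇒ (2E)/3 − E + (22 + x) = 2.
Multiply by 6: 2·(2E) − 3·(2E) + 6·(22 + x) = 12, i.e. 132 + 6x − (132 + 4x) = 12.
Collecting terms: 2x = 12, so x = 6.
Then 2E = 132 + 4·6 = 156, so E = 78, V = 2E/3 = 52, F = 22 + 6 = 28.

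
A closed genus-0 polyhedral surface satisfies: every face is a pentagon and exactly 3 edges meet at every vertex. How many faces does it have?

12

Each face has 5 edges and each edge borders two faces, so 2E = 5F.
Each vertex has degree 3, so 3V = 2E and hence V = 5F/3.
Euler: V − E + F = 2 ⇒ (5F/3) − (5F/2) + F = 2.
Multiply by 6: (10 − 15 + 6)F = 12, i.e. 1F = 12.
So F = 12, E = 5·12/2 = 30, V = 5·12/3 = 20.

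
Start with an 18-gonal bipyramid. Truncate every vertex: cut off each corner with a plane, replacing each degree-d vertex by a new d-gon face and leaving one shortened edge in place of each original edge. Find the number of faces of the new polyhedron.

56

The base solid has V = 20, E = 54, F = 36.
Truncation replaces each original edge-end by a new vertex, so V′ = 2E = 108.
Each original edge survives, and each old vertex of degree d contributes d new edges; summing degrees gives Σd = 2E, so E′ = E + 2E = 3E = 162.
Each original face survives and each original vertex becomes one new face: F′ = F + V = 56.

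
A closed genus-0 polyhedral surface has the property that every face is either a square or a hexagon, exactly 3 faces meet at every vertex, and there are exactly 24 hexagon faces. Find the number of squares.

6

Let x be the number of squares; then F = 24 + x.
Edge–face incidences: 2E = 6·24 + 4·x = 144 + 4x.
Every vertex has degree 3, so 3V = 2E.
Euler: V − E + F = 2 ⇒ (2E)/3 − E + (24 + x) = 2.
Multiply by 6: 2·(2E) − 3·(2E) + 6·(24 + x) = 12, i.e. 144 + 6x − (144 + 4x) = 12.
Collecting terms: 2x = 12, so x = 6.
Then 2E = 144 + 4·6 = 168, so E = 84, V = 2E/3 = 56, F = 24 + 6 = 30.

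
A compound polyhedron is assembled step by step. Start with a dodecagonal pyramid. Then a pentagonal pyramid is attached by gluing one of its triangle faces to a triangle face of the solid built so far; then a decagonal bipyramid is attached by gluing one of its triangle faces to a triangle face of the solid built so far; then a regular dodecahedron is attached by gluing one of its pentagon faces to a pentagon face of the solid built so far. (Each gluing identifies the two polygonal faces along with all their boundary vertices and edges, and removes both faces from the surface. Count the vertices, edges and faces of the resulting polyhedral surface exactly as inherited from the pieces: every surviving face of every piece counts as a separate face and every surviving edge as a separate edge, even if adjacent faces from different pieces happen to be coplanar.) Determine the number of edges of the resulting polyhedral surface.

A dodecagonal pyramid: V=13, E=24, F=13.
Attach a pentagonal pyramid (V=6, E=10, F=6) along a 3-gon: merge 3 vertices and 3 edges, delete both glued faces → V=16, E=31, F=17.
Attach a decagonal bipyramid (V=12, E=30, F=20) along a 3-gon: merge 3 vertices and 3 edges, delete both glued faces → V=25, E=58, F=35.
Attach a regular dodecahedron (V=20, E=30, F=12) along a 5-gon: merge 5 vertices and 5 edges, delete both glued faces → V=40, E=83, F=45.
Check: V − E + F = 40 − 83 + 45 = 2.

83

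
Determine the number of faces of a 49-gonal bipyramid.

98

A bipyramid over an n-gon has 2n triangular faces and n + 2 vertices: V = 49 + 2 = 51, E = 3·49 = 147, F = 2·49 = 98.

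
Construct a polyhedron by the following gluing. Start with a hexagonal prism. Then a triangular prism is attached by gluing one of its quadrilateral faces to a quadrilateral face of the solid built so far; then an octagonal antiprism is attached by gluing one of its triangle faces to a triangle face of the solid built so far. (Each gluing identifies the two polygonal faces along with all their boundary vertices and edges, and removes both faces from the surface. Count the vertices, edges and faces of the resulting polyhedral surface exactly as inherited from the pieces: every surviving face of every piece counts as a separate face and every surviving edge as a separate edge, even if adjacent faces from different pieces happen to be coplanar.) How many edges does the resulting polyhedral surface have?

52

A hexagonal prism: V=12, E=18, F=8.
Attach a triangular prism (V=6, E=9, F=5) along a 4-gon: merge 4 vertices and 4 edges, delete both glued faces → V=14, E=23, F=11.
Attach an octagonal antiprism (V=16, E=32, F=18) along a 3-gon: merge 3 vertices and 3 edges, delete both glued faces → V=27, E=52, F=27.
Check: V − E + F = 27 − 52 + 27 = 2.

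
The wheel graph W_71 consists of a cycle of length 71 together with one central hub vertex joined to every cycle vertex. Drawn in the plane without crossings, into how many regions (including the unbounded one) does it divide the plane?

W_71 has V = 71 + 1 = 72 vertices and E = 2·71 = 142 edges.
By Euler's formula F = 2 − V + E = 2 − 72 + 142 = 72.

72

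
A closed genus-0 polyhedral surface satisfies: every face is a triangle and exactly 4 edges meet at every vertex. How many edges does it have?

12

Each face has 3 edges and each edge borders two faces, so 2E = 3F.
Each vertex has degree 4, so 4V = 2E and hence V = 3F/4.
Euler: V − E + F = 2 ⇒ (3F/4) − (3F/2) + F = 2.
Multiply by 8: (6 − 12 + 8)F = 16, i.e. 2F = 16.
So F = 8, E = 3·8/2 = 12, V = 3·8/4 = 6.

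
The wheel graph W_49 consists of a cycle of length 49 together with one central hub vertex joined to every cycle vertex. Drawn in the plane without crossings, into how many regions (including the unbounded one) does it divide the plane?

W_49 has V = 49 + 1 = 50 vertices and E = 2·49 = 98 edges.
By Euler's formula F = 2 − V + E = 2 − 50 + 98 = 50.

50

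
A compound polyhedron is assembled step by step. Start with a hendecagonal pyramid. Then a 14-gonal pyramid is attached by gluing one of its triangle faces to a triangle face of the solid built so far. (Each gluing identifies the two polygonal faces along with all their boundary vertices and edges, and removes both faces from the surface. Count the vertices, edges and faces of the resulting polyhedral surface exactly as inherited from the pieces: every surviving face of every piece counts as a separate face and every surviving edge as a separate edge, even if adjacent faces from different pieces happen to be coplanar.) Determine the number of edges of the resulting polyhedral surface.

47

A hendecagonal pyramid: V=12, E=22, F=12.
Attach a 14-gonal pyramid (V=15, E=28, F=15) along a 3-gon: merge 3 vertices and 3 edges, delete both glued faces → V=24, E=47, F=25.
Check: V − E + F = 24 − 47 + 25 = 2.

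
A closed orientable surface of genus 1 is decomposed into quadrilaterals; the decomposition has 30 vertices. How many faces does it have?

χ = 2 − 2·1 = 0, and every face is a square so 4F = 2E.
V − E + F = 0 with E = 4F/2 gives 30 − (4/2 − 1)·F = 0, so F = 30 and E = 60.

30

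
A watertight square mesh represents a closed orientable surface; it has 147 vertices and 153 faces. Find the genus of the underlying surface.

4

Every face is a square, so 2E = 4·153 = 612, giving E = 306.
χ = V − E + F = 147 − 306 + 153 = -6.
For a closed orientable surface χ = 2 − 2g, so g = (2 − (-6))/2 = 4.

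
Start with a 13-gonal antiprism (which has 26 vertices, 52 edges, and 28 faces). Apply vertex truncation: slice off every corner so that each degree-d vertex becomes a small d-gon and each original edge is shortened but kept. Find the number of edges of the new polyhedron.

Truncation replaces each original edge-end by a new vertex, so V′ = 2E = 104.
Each original edge survives, and each old vertex of degree d contributes d new edges; summing degrees gives Σd = 2E, so E′ = E + 2E = 3E = 156.
Each original face survives and each original vertex becomes one new face: F′ = F + V = 54.

156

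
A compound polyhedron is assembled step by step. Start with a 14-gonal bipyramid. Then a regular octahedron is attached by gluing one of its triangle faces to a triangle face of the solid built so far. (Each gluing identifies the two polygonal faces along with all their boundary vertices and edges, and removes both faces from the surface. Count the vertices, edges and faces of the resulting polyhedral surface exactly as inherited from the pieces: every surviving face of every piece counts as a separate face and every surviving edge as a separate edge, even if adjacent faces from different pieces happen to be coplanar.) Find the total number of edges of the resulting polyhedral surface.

51

A 14-gonal bipyramid: V=16, E=42, F=28.
Attach a regular octahedron (V=6, E=12, F=8) along a 3-gon: merge 3 vertices and 3 edges, delete both glued faces → V=19, E=51, F=34.
Check: V − E + F = 19 − 51 + 34 = 2.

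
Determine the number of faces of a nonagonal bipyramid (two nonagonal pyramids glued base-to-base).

18

A bipyramid over an n-gon has 2n triangular faces and n + 2 vertices: V = 9 + 2 = 11, E = 3·9 = 27, F = 2·9 = 18.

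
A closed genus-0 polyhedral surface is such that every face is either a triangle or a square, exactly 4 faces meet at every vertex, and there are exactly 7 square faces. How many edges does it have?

Let x be the number of triangles; then F = 7 + x.
Edge–face incidences: 2E = 4·7 + 3·x = 28 + 3x.
Every vertex has degree 4, so 4V = 2E.
Euler: V − E + F = 2 ⇒ (2E)/4 − E + (7 + x) = 2.
Multiply by 8: 2·(2E) − 4·(2E) + 8·(7 + x) = 16, i.e. 56 + 8x − 2·(28 + 3x) = 16.
Collecting terms: 2x = 16, so x = 8.
Then 2E = 28 + 3·8 = 52, so E = 26, V = 2E/4 = 13, F = 7 + 8 = 15.

26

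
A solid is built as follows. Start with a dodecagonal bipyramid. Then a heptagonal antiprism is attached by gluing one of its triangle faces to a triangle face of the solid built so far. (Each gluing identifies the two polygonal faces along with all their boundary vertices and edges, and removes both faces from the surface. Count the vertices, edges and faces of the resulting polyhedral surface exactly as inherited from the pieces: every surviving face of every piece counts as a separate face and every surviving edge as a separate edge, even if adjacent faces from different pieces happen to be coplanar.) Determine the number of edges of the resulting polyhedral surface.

61

A dodecagonal bipyramid: V=14, E=36, F=24.
Attach a heptagonal antiprism (V=14, E=28, F=16) along a 3-gon: merge 3 vertices and 3 edges, delete both glued faces → V=25, E=61, F=38.
Check: V − E + F = 25 − 61 + 38 = 2.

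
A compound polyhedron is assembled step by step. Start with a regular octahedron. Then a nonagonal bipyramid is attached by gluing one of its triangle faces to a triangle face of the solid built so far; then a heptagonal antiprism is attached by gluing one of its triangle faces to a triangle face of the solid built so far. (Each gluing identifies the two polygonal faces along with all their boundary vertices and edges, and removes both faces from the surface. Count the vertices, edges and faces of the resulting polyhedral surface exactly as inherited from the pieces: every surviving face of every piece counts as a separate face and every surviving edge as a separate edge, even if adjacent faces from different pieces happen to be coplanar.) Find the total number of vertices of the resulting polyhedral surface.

A regular octahedron: V=6, E=12, F=8.
Attach a nonagonal bipyramid (V=11, E=27, F=18) along a 3-gon: merge 3 vertices and 3 edges, delete both glued faces → V=14, E=36, F=24.
Attach a heptagonal antiprism (V=14, E=28, F=16) along a 3-gon: merge 3 vertices and 3 edges, delete both glued faces → V=25, E=61, F=38.
Check: V − E + F = 25 − 61 + 38 = 2.

25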